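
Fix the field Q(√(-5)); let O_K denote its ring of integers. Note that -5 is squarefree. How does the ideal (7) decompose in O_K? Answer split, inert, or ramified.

7 splits in O_K

-5 mod 4 = 3, hence disc K = 4·(-5) = -20 and O_K = ℤ[√-5].
disc(K) = -20 is not divisible by 7; 7 is unramified.
Legendre symbol by Euler's criterion: (-5/7) ≡ (-5)^3 ≡ 1 (mod 7), i.e. (-5/7) = 1.
Legendre symbol 1 ⇒ 7 is split.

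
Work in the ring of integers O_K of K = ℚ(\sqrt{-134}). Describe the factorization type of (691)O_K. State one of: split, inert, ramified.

691 remains inert

Since -134 ≢ 1 mod 4, the ring of integers is ℤ[√-134] with discriminant 4·(-134) = -536.
disc(K) = -536 is not divisible by 691; 691 is unramified.
Compute (-134/691) via Euler: 557^((691-1)/2) mod 691 = 690, so (-134/691) = -1.
(-134/691) = -1, so 691 is inert.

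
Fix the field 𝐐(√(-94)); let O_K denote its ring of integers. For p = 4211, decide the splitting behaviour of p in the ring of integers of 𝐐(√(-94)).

d = -94 ≡ 2 (mod 4), so O_K = ℤ[√-94] and disc(K) = 4d = -376.
4211 ∤ -376, so 4211 is unramified.
Compute (-94/4211) via Euler: 4117^((4211-1)/2) mod 4211 = 4210, so (-94/4211) = -1.
(-94/4211) = -1, so 4211 is inert.

inert — (4211) stays prime in O_K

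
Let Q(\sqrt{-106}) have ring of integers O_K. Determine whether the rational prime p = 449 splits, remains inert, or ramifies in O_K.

Since -106 ≢ 1 mod 4, the ring of integers is ℤ[√-106] with discriminant 4·(-106) = -424.
Since gcd(449, -424) = 1 the prime 449 does not ramify.
Euler's criterion: (-106)^224 mod 449 = 1. Thus (-106|449) = 1.
d is a quadratic residue mod p, hence 449 splits in O_K.

449 splits in O_K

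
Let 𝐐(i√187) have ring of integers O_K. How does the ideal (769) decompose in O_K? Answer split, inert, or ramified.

inert — (769) stays prime in O_K

Since -187 ≡ 1 mod 4, the ring of integers is ℤ[(1+√-187)/2] with discriminant -187.
Since gcd(769, -187) = 1 the prime 769 does not ramify.
Legendre symbol by Euler's criterion: (-187/769) ≡ (-187)^384 ≡ 768 (mod 769), i.e. (-187/769) = -1.
d is a non-residue mod p, hence 769 remains inert in O_K.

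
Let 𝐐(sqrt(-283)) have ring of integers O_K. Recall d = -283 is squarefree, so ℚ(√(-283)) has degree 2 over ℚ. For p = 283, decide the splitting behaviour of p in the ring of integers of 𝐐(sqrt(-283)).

d = -283 ≡ 1 (mod 4), so O_K = ℤ[(1+√-283)/2] and disc(K) = d = -283.
283 divides disc(K) = -283, so 283 ramifies.

ramified — (283) = 𝔭²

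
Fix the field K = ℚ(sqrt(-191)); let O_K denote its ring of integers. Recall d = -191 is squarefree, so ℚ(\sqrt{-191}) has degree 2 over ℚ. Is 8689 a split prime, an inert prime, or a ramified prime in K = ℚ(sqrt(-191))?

-191 mod 4 = 1, hence disc K = -191 and O_K = ℤ[(1+√-191)/2].
8689 ∤ -191, so 8689 is unramified.
Compute (-191/8689) via Euler: 8498^((8689-1)/2) mod 8689 = 8688, so (-191/8689) = -1.
(-191/8689) = -1, so 8689 is inert.

inert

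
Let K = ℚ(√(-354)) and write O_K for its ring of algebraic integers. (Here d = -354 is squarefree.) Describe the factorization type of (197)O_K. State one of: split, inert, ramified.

d = -354 ≡ 2 (mod 4), so O_K = ℤ[√-354] and disc(K) = 4d = -1416.
Since gcd(197, -1416) = 1 the prime 197 does not ramify.
Compute (-354/197) via Euler: 40^((197-1)/2) mod 197 = 1, so (-354/197) = 1.
Legendre symbol 1 ⇒ 197 is split.

p splits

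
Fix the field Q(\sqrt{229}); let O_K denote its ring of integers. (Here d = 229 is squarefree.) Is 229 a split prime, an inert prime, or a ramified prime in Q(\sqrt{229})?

p ramifies

d = 229 ≡ 1 (mod 4), so O_K = ℤ[(1+√229)/2] and disc(K) = d = 229.
disc(K) = 229 = 229·1, so p = 229 is ramified.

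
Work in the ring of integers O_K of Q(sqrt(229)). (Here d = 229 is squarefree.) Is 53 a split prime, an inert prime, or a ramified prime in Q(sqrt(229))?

d = 229 ≡ 1 (mod 4), so O_K = ℤ[(1+√229)/2] and disc(K) = d = 229.
Since gcd(53, 229) = 1 the prime 53 does not ramify.
Legendre symbol by Euler's criterion: (229/53) ≡ 229^26 ≡ 1 (mod 53), i.e. (229/53) = 1.
(229/53) = 1, so 53 splits.

split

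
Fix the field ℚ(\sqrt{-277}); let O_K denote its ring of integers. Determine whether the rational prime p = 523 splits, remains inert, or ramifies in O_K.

Since -277 ≢ 1 mod 4, the ring of integers is ℤ[√-277] with discriminant 4·(-277) = -1108.
523 ∤ -1108, so 523 is unramified.
Euler's criterion: (-277)^261 mod 523 = 1. Thus (-277|523) = 1.
Legendre symbol 1 ⇒ 523 is split.

split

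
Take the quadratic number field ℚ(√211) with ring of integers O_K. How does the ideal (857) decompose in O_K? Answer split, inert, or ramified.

splits completely

211 mod 4 = 3, hence disc K = 4·211 = 844 and O_K = ℤ[√211].
Since gcd(857, 844) = 1 the prime 857 does not ramify.
Compute (211/857) via Euler: 211^((857-1)/2) mod 857 = 1, so (211/857) = 1.
Legendre symbol 1 ⇒ 857 is split.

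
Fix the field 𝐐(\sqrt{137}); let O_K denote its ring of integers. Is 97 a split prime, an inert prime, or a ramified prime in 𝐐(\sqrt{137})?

inert

Since 137 ≡ 1 mod 4, the ring of integers is ℤ[(1+√137)/2] with discriminant 137.
97 ∤ 137, so 97 is unramified.
Compute (137/97) via Euler: 40^((97-1)/2) mod 97 = 96, so (137/97) = -1.
Legendre symbol -1 ⇒ 97 is inert.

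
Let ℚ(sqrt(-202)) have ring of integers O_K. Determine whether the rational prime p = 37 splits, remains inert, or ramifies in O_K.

-202 mod 4 = 2, hence disc K = 4·(-202) = -808 and O_K = ℤ[√-202].
37 ∤ -808, so 37 is unramified.
Euler's criterion: (-202)^18 mod 37 = 36. Thus (-202|37) = -1.
Legendre symbol -1 ⇒ 37 is inert.

remains prime (inert)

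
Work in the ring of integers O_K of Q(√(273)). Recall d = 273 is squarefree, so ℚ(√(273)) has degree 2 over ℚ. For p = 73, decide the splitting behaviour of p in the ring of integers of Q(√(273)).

split

d = 273 ≡ 1 (mod 4), so O_K = ℤ[(1+√273)/2] and disc(K) = d = 273.
disc(K) = 273 is not divisible by 73; 73 is unramified.
Euler's criterion: 273^36 mod 73 = 1. Thus (273|73) = 1.
d is a quadratic residue mod p, hence 73 splits in O_K.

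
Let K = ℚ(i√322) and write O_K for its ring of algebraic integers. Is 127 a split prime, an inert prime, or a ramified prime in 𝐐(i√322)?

-322 mod 4 = 2, hence disc K = 4·(-322) = -1288 and O_K = ℤ[√-322].
disc(K) = -1288 is not divisible by 127; 127 is unramified.
Compute (-322/127) via Euler: 59^((127-1)/2) mod 127 = 126, so (-322/127) = -1.
(-322/127) = -1, so 127 is inert.

remains prime (inert)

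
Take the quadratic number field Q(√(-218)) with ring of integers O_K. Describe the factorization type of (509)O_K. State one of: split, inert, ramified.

inert — (509) stays prime in O_K

-218 mod 4 = 2, hence disc K = 4·(-218) = -872 and O_K = ℤ[√-218].
disc(K) = -872 is not divisible by 509; 509 is unramified.
(-218/509) = 291^254 mod 509 = 508, giving Legendre symbol -1.
Legendre symbol -1 ⇒ 509 is inert.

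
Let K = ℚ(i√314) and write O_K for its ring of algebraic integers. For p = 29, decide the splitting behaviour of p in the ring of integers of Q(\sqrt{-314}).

p splits

-314 mod 4 = 2, hence disc K = 4·(-314) = -1256 and O_K = ℤ[√-314].
29 ∤ -1256, so 29 is unramified.
(-314/29) = 5^14 mod 29 = 1, giving Legendre symbol 1.
d is a quadratic residue mod p, hence 29 splits in O_K.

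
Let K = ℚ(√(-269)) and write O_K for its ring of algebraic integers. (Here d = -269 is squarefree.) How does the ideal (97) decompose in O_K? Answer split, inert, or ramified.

d = -269 ≡ 3 (mod 4), so O_K = ℤ[√-269] and disc(K) = 4d = -1076.
Since gcd(97, -1076) = 1 the prime 97 does not ramify.
Compute (-269/97) via Euler: 22^((97-1)/2) mod 97 = 1, so (-269/97) = 1.
Legendre symbol 1 ⇒ 97 is split.

splits completely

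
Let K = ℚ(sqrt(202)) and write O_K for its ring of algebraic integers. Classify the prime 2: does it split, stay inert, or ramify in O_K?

p ramifies

d = 202 ≡ 2 (mod 4), so O_K = ℤ[√202] and disc(K) = 4d = 808.
Ramification test: 2 | 808. The prime 2 ramifies in K.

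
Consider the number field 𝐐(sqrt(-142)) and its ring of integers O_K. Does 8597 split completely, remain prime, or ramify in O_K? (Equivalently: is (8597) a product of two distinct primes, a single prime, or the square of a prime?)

-142 mod 4 = 2, hence disc K = 4·(-142) = -568 and O_K = ℤ[√-142].
Since gcd(8597, -568) = 1 the prime 8597 does not ramify.
(-142/8597) = 8455^4298 mod 8597 = 8596, giving Legendre symbol -1.
Legendre symbol -1 ⇒ 8597 is inert.

inert — (8597) stays prime in O_K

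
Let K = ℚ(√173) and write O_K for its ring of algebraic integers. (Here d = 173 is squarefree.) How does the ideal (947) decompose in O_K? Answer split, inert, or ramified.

173 mod 4 = 1, hence disc K = 173 and O_K = ℤ[(1+√173)/2].
Since gcd(947, 173) = 1 the prime 947 does not ramify.
Euler's criterion: 173^473 mod 947 = 946. Thus (173|947) = -1.
d is a non-residue mod p, hence 947 remains inert in O_K.

remains prime (inert)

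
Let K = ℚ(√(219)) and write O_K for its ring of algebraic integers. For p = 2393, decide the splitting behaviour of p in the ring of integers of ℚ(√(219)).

inert — (2393) stays prime in O_K

Since 219 ≢ 1 mod 4, the ring of integers is ℤ[√219] with discriminant 4·219 = 876.
Since gcd(2393, 876) = 1 the prime 2393 does not ramify.
Euler's criterion: 219^1196 mod 2393 = 2392. Thus (219|2393) = -1.
Legendre symbol -1 ⇒ 2393 is inert.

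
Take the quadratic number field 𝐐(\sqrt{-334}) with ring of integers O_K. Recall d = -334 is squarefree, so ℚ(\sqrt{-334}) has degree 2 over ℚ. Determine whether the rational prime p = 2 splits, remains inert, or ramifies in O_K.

ramified — (2) = 𝔭²

-334 mod 4 = 2, hence disc K = 4·(-334) = -1336 and O_K = ℤ[√-334].
disc(K) = -1336 = 2·(-668), so p = 2 is ramified.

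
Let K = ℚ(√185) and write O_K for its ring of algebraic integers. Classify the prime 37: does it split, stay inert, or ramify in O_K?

ramifies in O_K

185 mod 4 = 1, hence disc K = 185 and O_K = ℤ[(1+√185)/2].
disc(K) = 185 = 37·5, so p = 37 is ramified.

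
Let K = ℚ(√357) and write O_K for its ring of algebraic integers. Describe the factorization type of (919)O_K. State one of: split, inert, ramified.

splits completely

d = 357 ≡ 1 (mod 4), so O_K = ℤ[(1+√357)/2] and disc(K) = d = 357.
Since gcd(919, 357) = 1 the prime 919 does not ramify.
Compute (357/919) via Euler: 357^((919-1)/2) mod 919 = 1, so (357/919) = 1.
Legendre symbol 1 ⇒ 919 is split.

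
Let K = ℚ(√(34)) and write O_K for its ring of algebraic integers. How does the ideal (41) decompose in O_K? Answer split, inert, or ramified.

inert — (41) stays prime in O_K

34 mod 4 = 2, hence disc K = 4·34 = 136 and O_K = ℤ[√34].
disc(K) = 136 is not divisible by 41; 41 is unramified.
Euler's criterion: 34^20 mod 41 = 40. Thus (34|41) = -1.
Legendre symbol -1 ⇒ 41 is inert.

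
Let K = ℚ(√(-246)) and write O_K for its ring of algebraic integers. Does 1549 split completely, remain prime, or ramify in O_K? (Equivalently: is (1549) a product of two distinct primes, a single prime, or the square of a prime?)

d = -246 ≡ 2 (mod 4), so O_K = ℤ[√-246] and disc(K) = 4d = -984.
1549 ∤ -984, so 1549 is unramified.
(-246/1549) = 1303^774 mod 1549 = 1548, giving Legendre symbol -1.
Legendre symbol -1 ⇒ 1549 is inert.

1549 remains inert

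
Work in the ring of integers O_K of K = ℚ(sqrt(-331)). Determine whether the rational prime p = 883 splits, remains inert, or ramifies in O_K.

883 remains inert

d = -331 ≡ 1 (mod 4), so O_K = ℤ[(1+√-331)/2] and disc(K) = d = -331.
Since gcd(883, -331) = 1 the prime 883 does not ramify.
Legendre symbol by Euler's criterion: (-331/883) ≡ (-331)^441 ≡ 882 (mod 883), i.e. (-331/883) = -1.
(-331/883) = -1, so 883 is inert.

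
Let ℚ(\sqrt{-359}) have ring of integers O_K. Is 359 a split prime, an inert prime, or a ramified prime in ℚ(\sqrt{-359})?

p ramifies

Since -359 ≡ 1 mod 4, the ring of integers is ℤ[(1+√-359)/2] with discriminant -359.
Ramification test: 359 | -359. The prime 359 ramifies in K.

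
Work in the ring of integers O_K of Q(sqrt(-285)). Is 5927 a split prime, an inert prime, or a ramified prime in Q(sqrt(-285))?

5927 splits in O_K

-285 mod 4 = 3, hence disc K = 4·(-285) = -1140 and O_K = ℤ[√-285].
Since gcd(5927, -1140) = 1 the prime 5927 does not ramify.
Euler's criterion: (-285)^2963 mod 5927 = 1. Thus (-285|5927) = 1.
d is a quadratic residue mod p, hence 5927 splits in O_K.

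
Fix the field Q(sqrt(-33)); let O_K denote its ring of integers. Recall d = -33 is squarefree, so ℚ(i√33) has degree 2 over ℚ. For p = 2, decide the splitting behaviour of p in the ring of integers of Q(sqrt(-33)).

ramified

Since -33 ≢ 1 mod 4, the ring of integers is ℤ[√-33] with discriminant 4·(-33) = -132.
2 divides disc(K) = -132, so 2 ramifies.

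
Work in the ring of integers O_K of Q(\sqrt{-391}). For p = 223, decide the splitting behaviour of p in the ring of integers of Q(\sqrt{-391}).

splits completely

-391 mod 4 = 1, hence disc K = -391 and O_K = ℤ[(1+√-391)/2].
Since gcd(223, -391) = 1 the prime 223 does not ramify.
Legendre symbol by Euler's criterion: (-391/223) ≡ (-391)^111 ≡ 1 (mod 223), i.e. (-391/223) = 1.
(-391/223) = 1, so 223 splits.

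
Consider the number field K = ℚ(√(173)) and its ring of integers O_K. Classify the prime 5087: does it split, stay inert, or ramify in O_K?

inert — (5087) stays prime in O_K

d = 173 ≡ 1 (mod 4), so O_K = ℤ[(1+√173)/2] and disc(K) = d = 173.
Since gcd(5087, 173) = 1 the prime 5087 does not ramify.
Legendre symbol by Euler's criterion: (173/5087) ≡ 173^2543 ≡ 5086 (mod 5087), i.e. (173/5087) = -1.
Legendre symbol -1 ⇒ 5087 is inert.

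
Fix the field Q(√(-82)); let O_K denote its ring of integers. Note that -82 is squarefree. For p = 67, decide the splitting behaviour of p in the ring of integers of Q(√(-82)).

-82 mod 4 = 2, hence disc K = 4·(-82) = -328 and O_K = ℤ[√-82].
67 ∤ -328, so 67 is unramified.
(-82/67) = 52^33 mod 67 = 66, giving Legendre symbol -1.
(-82/67) = -1, so 67 is inert.

67 remains inert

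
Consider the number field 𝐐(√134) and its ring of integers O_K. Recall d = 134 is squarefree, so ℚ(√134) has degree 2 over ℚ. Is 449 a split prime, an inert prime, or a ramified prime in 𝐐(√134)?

d = 134 ≡ 2 (mod 4), so O_K = ℤ[√134] and disc(K) = 4d = 536.
449 ∤ 536, so 449 is unramified.
(134/449) = 134^224 mod 449 = 1, giving Legendre symbol 1.
(134/449) = 1, so 449 splits.

449 splits in O_K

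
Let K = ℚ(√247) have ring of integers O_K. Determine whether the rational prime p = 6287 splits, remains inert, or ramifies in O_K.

d = 247 ≡ 3 (mod 4), so O_K = ℤ[√247] and disc(K) = 4d = 988.
6287 ∤ 988, so 6287 is unramified.
Compute (247/6287) via Euler: 247^((6287-1)/2) mod 6287 = 1, so (247/6287) = 1.
Legendre symbol 1 ⇒ 6287 is split.

split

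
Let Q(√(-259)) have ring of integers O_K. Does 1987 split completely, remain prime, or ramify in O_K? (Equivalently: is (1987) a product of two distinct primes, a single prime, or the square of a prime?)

p is inert

-259 mod 4 = 1, hence disc K = -259 and O_K = ℤ[(1+√-259)/2].
1987 ∤ -259, so 1987 is unramified.
(-259/1987) = 1728^993 mod 1987 = 1986, giving Legendre symbol -1.
Legendre symbol -1 ⇒ 1987 is inert.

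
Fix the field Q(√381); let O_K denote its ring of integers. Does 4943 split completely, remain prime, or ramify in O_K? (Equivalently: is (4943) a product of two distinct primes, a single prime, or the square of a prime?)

inert

Since 381 ≡ 1 mod 4, the ring of integers is ℤ[(1+√381)/2] with discriminant 381.
Since gcd(4943, 381) = 1 the prime 4943 does not ramify.
Legendre symbol by Euler's criterion: (381/4943) ≡ 381^2471 ≡ 4942 (mod 4943), i.e. (381/4943) = -1.
(381/4943) = -1, so 4943 is inert.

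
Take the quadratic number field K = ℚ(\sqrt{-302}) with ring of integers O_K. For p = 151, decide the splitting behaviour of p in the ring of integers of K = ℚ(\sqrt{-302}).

p ramifies

-302 mod 4 = 2, hence disc K = 4·(-302) = -1208 and O_K = ℤ[√-302].
151 divides disc(K) = -1208, so 151 ramifies.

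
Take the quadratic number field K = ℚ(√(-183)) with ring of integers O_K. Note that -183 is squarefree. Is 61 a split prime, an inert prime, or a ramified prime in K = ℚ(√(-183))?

d = -183 ≡ 1 (mod 4), so O_K = ℤ[(1+√-183)/2] and disc(K) = d = -183.
61 divides disc(K) = -183, so 61 ramifies.

ramifies in O_K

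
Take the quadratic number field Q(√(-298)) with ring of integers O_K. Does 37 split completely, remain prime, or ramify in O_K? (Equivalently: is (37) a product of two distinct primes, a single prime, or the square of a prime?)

inert

d = -298 ≡ 2 (mod 4), so O_K = ℤ[√-298] and disc(K) = 4d = -1192.
37 ∤ -1192, so 37 is unramified.
Compute (-298/37) via Euler: 35^((37-1)/2) mod 37 = 36, so (-298/37) = -1.
(-298/37) = -1, so 37 is inert.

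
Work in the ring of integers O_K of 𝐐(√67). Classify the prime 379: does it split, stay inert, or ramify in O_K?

d = 67 ≡ 3 (mod 4), so O_K = ℤ[√67] and disc(K) = 4d = 268.
disc(K) = 268 is not divisible by 379; 379 is unramified.
Legendre symbol by Euler's criterion: (67/379) ≡ 67^189 ≡ 1 (mod 379), i.e. (67/379) = 1.
Legendre symbol 1 ⇒ 379 is split.

379 splits in O_K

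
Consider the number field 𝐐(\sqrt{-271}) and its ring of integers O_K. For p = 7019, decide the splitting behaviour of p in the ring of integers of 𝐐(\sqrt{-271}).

split

d = -271 ≡ 1 (mod 4), so O_K = ℤ[(1+√-271)/2] and disc(K) = d = -271.
disc(K) = -271 is not divisible by 7019; 7019 is unramified.
Compute (-271/7019) via Euler: 6748^((7019-1)/2) mod 7019 = 1, so (-271/7019) = 1.
Legendre symbol 1 ⇒ 7019 is split.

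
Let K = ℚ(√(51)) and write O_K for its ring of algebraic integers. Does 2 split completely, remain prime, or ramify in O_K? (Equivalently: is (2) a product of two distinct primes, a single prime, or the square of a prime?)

51 mod 4 = 3, hence disc K = 4·51 = 204 and O_K = ℤ[√51].
disc(K) = 204 = 2·102, so p = 2 is ramified.

ramified — (2) = 𝔭²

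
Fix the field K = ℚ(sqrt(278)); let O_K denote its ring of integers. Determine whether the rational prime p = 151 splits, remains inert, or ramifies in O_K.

d = 278 ≡ 2 (mod 4), so O_K = ℤ[√278] and disc(K) = 4d = 1112.
Since gcd(151, 1112) = 1 the prime 151 does not ramify.
Compute (278/151) via Euler: 127^((151-1)/2) mod 151 = 1, so (278/151) = 1.
d is a quadratic residue mod p, hence 151 splits in O_K.

split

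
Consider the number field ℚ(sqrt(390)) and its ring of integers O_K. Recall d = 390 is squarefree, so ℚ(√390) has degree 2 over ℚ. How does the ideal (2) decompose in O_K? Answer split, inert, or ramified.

Since 390 ≢ 1 mod 4, the ring of integers is ℤ[√390] with discriminant 4·390 = 1560.
Ramification test: 2 | 1560. The prime 2 ramifies in K.

ramifies in O_K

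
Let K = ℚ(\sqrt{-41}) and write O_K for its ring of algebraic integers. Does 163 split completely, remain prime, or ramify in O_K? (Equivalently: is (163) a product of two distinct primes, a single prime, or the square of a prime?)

p is inert

-41 mod 4 = 3, hence disc K = 4·(-41) = -164 and O_K = ℤ[√-41].
163 ∤ -164, so 163 is unramified.
Compute (-41/163) via Euler: 122^((163-1)/2) mod 163 = 162, so (-41/163) = -1.
d is a non-residue mod p, hence 163 remains inert in O_K.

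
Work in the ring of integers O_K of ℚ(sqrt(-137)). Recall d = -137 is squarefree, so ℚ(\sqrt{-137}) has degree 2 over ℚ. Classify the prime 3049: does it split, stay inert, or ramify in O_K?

d = -137 ≡ 3 (mod 4), so O_K = ℤ[√-137] and disc(K) = 4d = -548.
3049 ∤ -548, so 3049 is unramified.
(-137/3049) = 2912^1524 mod 3049 = 3048, giving Legendre symbol -1.
d is a non-residue mod p, hence 3049 remains inert in O_K.

inert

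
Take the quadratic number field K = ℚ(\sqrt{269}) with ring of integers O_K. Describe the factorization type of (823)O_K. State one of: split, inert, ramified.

split

269 mod 4 = 1, hence disc K = 269 and O_K = ℤ[(1+√269)/2].
disc(K) = 269 is not divisible by 823; 823 is unramified.
Legendre symbol by Euler's criterion: (269/823) ≡ 269^411 ≡ 1 (mod 823), i.e. (269/823) = 1.
Legendre symbol 1 ⇒ 823 is split.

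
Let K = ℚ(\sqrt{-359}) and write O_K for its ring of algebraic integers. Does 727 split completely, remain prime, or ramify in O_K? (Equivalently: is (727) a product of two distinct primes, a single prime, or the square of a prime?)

split

d = -359 ≡ 1 (mod 4), so O_K = ℤ[(1+√-359)/2] and disc(K) = d = -359.
Since gcd(727, -359) = 1 the prime 727 does not ramify.
(-359/727) = 368^363 mod 727 = 1, giving Legendre symbol 1.
Legendre symbol 1 ⇒ 727 is split.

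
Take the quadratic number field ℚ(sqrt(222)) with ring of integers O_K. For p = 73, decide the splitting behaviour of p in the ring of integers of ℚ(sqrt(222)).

d = 222 ≡ 2 (mod 4), so O_K = ℤ[√222] and disc(K) = 4d = 888.
disc(K) = 888 is not divisible by 73; 73 is unramified.
(222/73) = 3^36 mod 73 = 1, giving Legendre symbol 1.
(222/73) = 1, so 73 splits.

split — (73) = 𝔭₁𝔭₂ with 𝔭₁ ≠ 𝔭₂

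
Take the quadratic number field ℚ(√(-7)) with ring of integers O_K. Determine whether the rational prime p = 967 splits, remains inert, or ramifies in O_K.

d = -7 ≡ 1 (mod 4), so O_K = ℤ[(1+√-7)/2] and disc(K) = d = -7.
967 ∤ -7, so 967 is unramified.
Legendre symbol by Euler's criterion: (-7/967) ≡ (-7)^483 ≡ 1 (mod 967), i.e. (-7/967) = 1.
d is a quadratic residue mod p, hence 967 splits in O_K.

p splits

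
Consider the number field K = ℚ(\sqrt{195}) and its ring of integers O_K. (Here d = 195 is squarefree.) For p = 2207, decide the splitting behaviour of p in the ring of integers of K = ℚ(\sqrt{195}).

d = 195 ≡ 3 (mod 4), so O_K = ℤ[√195] and disc(K) = 4d = 780.
disc(K) = 780 is not divisible by 2207; 2207 is unramified.
Compute (195/2207) via Euler: 195^((2207-1)/2) mod 2207 = 2206, so (195/2207) = -1.
d is a non-residue mod p, hence 2207 remains inert in O_K.

remains prime (inert)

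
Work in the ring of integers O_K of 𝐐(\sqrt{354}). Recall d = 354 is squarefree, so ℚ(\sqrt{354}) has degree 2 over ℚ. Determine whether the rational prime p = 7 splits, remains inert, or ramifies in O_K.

d = 354 ≡ 2 (mod 4), so O_K = ℤ[√354] and disc(K) = 4d = 1416.
7 ∤ 1416, so 7 is unramified.
Compute (354/7) via Euler: 4^((7-1)/2) mod 7 = 1, so (354/7) = 1.
Legendre symbol 1 ⇒ 7 is split.

7 splits in O_K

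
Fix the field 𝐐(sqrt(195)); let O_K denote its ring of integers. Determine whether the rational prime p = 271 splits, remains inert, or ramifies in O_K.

271 splits in O_K

Since 195 ≢ 1 mod 4, the ring of integers is ℤ[√195] with discriminant 4·195 = 780.
disc(K) = 780 is not divisible by 271; 271 is unramified.
Legendre symbol by Euler's criterion: (195/271) ≡ 195^135 ≡ 1 (mod 271), i.e. (195/271) = 1.
d is a quadratic residue mod p, hence 271 splits in O_K.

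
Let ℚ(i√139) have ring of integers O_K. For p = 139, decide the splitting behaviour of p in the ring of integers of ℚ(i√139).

139 is ramified

d = -139 ≡ 1 (mod 4), so O_K = ℤ[(1+√-139)/2] and disc(K) = d = -139.
disc(K) = -139 = 139·(-1), so p = 139 is ramified.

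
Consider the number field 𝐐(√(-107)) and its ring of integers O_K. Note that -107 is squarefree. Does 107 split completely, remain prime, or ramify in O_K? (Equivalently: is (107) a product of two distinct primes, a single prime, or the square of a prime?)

ramified

-107 mod 4 = 1, hence disc K = -107 and O_K = ℤ[(1+√-107)/2].
Ramification test: 107 | -107. The prime 107 ramifies in K.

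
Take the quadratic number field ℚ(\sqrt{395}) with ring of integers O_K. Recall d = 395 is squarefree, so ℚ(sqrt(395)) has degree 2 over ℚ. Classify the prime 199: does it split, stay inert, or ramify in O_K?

199 splits in O_K

Since 395 ≢ 1 mod 4, the ring of integers is ℤ[√395] with discriminant 4·395 = 1580.
199 ∤ 1580, so 199 is unramified.
(395/199) = 196^99 mod 199 = 1, giving Legendre symbol 1.
d is a quadratic residue mod p, hence 199 splits in O_K.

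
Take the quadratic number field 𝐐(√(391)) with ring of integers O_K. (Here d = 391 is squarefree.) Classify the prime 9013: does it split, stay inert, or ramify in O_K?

split

Since 391 ≢ 1 mod 4, the ring of integers is ℤ[√391] with discriminant 4·391 = 1564.
9013 ∤ 1564, so 9013 is unramified.
Legendre symbol by Euler's criterion: (391/9013) ≡ 391^4506 ≡ 1 (mod 9013), i.e. (391/9013) = 1.
Legendre symbol 1 ⇒ 9013 is split.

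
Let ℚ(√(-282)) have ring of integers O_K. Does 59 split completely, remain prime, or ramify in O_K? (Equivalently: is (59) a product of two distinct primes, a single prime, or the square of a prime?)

d = -282 ≡ 2 (mod 4), so O_K = ℤ[√-282] and disc(K) = 4d = -1128.
Since gcd(59, -1128) = 1 the prime 59 does not ramify.
Euler's criterion: (-282)^29 mod 59 = 58. Thus (-282|59) = -1.
(-282/59) = -1, so 59 is inert.

inert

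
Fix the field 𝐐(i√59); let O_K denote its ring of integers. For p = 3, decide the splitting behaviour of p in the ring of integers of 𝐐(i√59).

-59 mod 4 = 1, hence disc K = -59 and O_K = ℤ[(1+√-59)/2].
disc(K) = -59 is not divisible by 3; 3 is unramified.
Euler's criterion: (-59)^1 mod 3 = 1. Thus (-59|3) = 1.
Legendre symbol 1 ⇒ 3 is split.

3 splits in O_K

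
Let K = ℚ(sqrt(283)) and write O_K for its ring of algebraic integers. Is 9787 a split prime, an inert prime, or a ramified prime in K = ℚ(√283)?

283 mod 4 = 3, hence disc K = 4·283 = 1132 and O_K = ℤ[√283].
disc(K) = 1132 is not divisible by 9787; 9787 is unramified.
(283/9787) = 283^4893 mod 9787 = 9786, giving Legendre symbol -1.
(283/9787) = -1, so 9787 is inert.

9787 remains inert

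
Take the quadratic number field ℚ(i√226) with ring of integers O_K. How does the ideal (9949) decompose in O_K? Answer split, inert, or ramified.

split

Since -226 ≢ 1 mod 4, the ring of integers is ℤ[√-226] with discriminant 4·(-226) = -904.
Since gcd(9949, -904) = 1 the prime 9949 does not ramify.
(-226/9949) = 9723^4974 mod 9949 = 1, giving Legendre symbol 1.
d is a quadratic residue mod p, hence 9949 splits in O_K.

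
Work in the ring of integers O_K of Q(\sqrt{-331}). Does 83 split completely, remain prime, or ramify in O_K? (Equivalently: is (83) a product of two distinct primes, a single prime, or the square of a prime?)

83 splits in O_K

-331 mod 4 = 1, hence disc K = -331 and O_K = ℤ[(1+√-331)/2].
Since gcd(83, -331) = 1 the prime 83 does not ramify.
Legendre symbol by Euler's criterion: (-331/83) ≡ (-331)^41 ≡ 1 (mod 83), i.e. (-331/83) = 1.
Legendre symbol 1 ⇒ 83 is split.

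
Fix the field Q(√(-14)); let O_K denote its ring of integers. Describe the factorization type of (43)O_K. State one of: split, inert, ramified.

remains prime (inert)

d = -14 ≡ 2 (mod 4), so O_K = ℤ[√-14] and disc(K) = 4d = -56.
disc(K) = -56 is not divisible by 43; 43 is unramified.
Euler's criterion: (-14)^21 mod 43 = 42. Thus (-14|43) = -1.
(-14/43) = -1, so 43 is inert.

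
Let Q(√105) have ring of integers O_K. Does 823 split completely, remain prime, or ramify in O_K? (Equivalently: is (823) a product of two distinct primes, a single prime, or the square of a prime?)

p is inert

105 mod 4 = 1, hence disc K = 105 and O_K = ℤ[(1+√105)/2].
disc(K) = 105 is not divisible by 823; 823 is unramified.
Legendre symbol by Euler's criterion: (105/823) ≡ 105^411 ≡ 822 (mod 823), i.e. (105/823) = -1.
Legendre symbol -1 ⇒ 823 is inert.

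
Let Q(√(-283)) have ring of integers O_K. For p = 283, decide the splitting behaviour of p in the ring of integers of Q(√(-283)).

-283 mod 4 = 1, hence disc K = -283 and O_K = ℤ[(1+√-283)/2].
283 divides disc(K) = -283, so 283 ramifies.

ramified — (283) = 𝔭²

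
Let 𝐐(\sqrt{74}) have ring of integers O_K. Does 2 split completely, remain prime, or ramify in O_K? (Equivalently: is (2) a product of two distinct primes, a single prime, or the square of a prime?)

d = 74 ≡ 2 (mod 4), so O_K = ℤ[√74] and disc(K) = 4d = 296.
Ramification test: 2 | 296. The prime 2 ramifies in K.

ramified — (2) = 𝔭²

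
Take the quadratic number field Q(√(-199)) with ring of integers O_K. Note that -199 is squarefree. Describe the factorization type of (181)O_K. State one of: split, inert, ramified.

Since -199 ≡ 1 mod 4, the ring of integers is ℤ[(1+√-199)/2] with discriminant -199.
disc(K) = -199 is not divisible by 181; 181 is unramified.
Euler's criterion: (-199)^90 mod 181 = 180. Thus (-199|181) = -1.
d is a non-residue mod p, hence 181 remains inert in O_K.

inert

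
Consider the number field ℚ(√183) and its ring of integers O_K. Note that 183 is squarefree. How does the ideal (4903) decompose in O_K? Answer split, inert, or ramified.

split — (4903) = 𝔭₁𝔭₂ with 𝔭₁ ≠ 𝔭₂

d = 183 ≡ 3 (mod 4), so O_K = ℤ[√183] and disc(K) = 4d = 732.
4903 ∤ 732, so 4903 is unramified.
Euler's criterion: 183^2451 mod 4903 = 1. Thus (183|4903) = 1.
d is a quadratic residue mod p, hence 4903 splits in O_K.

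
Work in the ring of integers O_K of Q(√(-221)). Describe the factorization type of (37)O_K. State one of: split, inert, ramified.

37 splits in O_K

-221 mod 4 = 3, hence disc K = 4·(-221) = -884 and O_K = ℤ[√-221].
disc(K) = -884 is not divisible by 37; 37 is unramified.
(-221/37) = 1^18 mod 37 = 1, giving Legendre symbol 1.
d is a quadratic residue mod p, hence 37 splits in O_K.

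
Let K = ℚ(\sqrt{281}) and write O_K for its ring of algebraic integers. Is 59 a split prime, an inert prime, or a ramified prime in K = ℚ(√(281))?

281 mod 4 = 1, hence disc K = 281 and O_K = ℤ[(1+√281)/2].
disc(K) = 281 is not divisible by 59; 59 is unramified.
Compute (281/59) via Euler: 45^((59-1)/2) mod 59 = 1, so (281/59) = 1.
(281/59) = 1, so 59 splits.

59 splits in O_K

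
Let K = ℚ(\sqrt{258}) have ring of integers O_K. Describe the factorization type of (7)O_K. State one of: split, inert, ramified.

inert — (7) stays prime in O_K

258 mod 4 = 2, hence disc K = 4·258 = 1032 and O_K = ℤ[√258].
7 ∤ 1032, so 7 is unramified.
Legendre symbol by Euler's criterion: (258/7) ≡ 258^3 ≡ 6 (mod 7), i.e. (258/7) = -1.
(258/7) = -1, so 7 is inert.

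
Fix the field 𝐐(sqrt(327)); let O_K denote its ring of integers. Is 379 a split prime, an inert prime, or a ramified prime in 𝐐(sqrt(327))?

split

d = 327 ≡ 3 (mod 4), so O_K = ℤ[√327] and disc(K) = 4d = 1308.
379 ∤ 1308, so 379 is unramified.
Euler's criterion: 327^189 mod 379 = 1. Thus (327|379) = 1.
(327/379) = 1, so 379 splits.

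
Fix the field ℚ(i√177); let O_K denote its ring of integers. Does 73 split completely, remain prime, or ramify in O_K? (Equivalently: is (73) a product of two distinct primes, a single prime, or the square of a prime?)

remains prime (inert)

Since -177 ≢ 1 mod 4, the ring of integers is ℤ[√-177] with discriminant 4·(-177) = -708.
73 ∤ -708, so 73 is unramified.
(-177/73) = 42^36 mod 73 = 72, giving Legendre symbol -1.
(-177/73) = -1, so 73 is inert.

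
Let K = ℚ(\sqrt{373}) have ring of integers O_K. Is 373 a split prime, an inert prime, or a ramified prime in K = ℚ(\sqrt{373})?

d = 373 ≡ 1 (mod 4), so O_K = ℤ[(1+√373)/2] and disc(K) = d = 373.
Ramification test: 373 | 373. The prime 373 ramifies in K.

p ramifies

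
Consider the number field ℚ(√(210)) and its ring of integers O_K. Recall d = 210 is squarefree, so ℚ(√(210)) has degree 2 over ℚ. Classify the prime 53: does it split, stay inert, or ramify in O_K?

d = 210 ≡ 2 (mod 4), so O_K = ℤ[√210] and disc(K) = 4d = 840.
Since gcd(53, 840) = 1 the prime 53 does not ramify.
Compute (210/53) via Euler: 51^((53-1)/2) mod 53 = 52, so (210/53) = -1.
d is a non-residue mod p, hence 53 remains inert in O_K.

inert — (53) stays prime in O_K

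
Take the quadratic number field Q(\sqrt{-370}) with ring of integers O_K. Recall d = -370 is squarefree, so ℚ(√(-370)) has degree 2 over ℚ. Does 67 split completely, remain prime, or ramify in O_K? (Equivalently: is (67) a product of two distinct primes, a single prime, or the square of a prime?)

67 remains inert

-370 mod 4 = 2, hence disc K = 4·(-370) = -1480 and O_K = ℤ[√-370].
disc(K) = -1480 is not divisible by 67; 67 is unramified.
Compute (-370/67) via Euler: 32^((67-1)/2) mod 67 = 66, so (-370/67) = -1.
Legendre symbol -1 ⇒ 67 is inert.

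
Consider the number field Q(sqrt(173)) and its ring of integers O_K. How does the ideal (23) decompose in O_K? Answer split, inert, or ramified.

d = 173 ≡ 1 (mod 4), so O_K = ℤ[(1+√173)/2] and disc(K) = d = 173.
disc(K) = 173 is not divisible by 23; 23 is unramified.
Compute (173/23) via Euler: 12^((23-1)/2) mod 23 = 1, so (173/23) = 1.
Legendre symbol 1 ⇒ 23 is split.

23 splits in O_K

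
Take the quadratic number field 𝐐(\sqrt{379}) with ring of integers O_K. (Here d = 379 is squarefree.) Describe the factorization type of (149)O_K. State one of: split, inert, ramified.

splits completely

Since 379 ≢ 1 mod 4, the ring of integers is ℤ[√379] with discriminant 4·379 = 1516.
disc(K) = 1516 is not divisible by 149; 149 is unramified.
Euler's criterion: 379^74 mod 149 = 1. Thus (379|149) = 1.
(379/149) = 1, so 149 splits.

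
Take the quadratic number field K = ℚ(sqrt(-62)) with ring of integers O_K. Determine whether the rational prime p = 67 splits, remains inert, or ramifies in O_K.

inert — (67) stays prime in O_K

Since -62 ≢ 1 mod 4, the ring of integers is ℤ[√-62] with discriminant 4·(-62) = -248.
67 ∤ -248, so 67 is unramified.
Compute (-62/67) via Euler: 5^((67-1)/2) mod 67 = 66, so (-62/67) = -1.
d is a non-residue mod p, hence 67 remains inert in O_K.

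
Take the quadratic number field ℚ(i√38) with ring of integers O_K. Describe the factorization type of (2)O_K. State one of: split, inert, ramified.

2 is ramified

-38 mod 4 = 2, hence disc K = 4·(-38) = -152 and O_K = ℤ[√-38].
Ramification test: 2 | -152. The prime 2 ramifies in K.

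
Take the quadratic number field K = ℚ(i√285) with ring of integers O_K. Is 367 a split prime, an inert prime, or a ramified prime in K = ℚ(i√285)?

split

-285 mod 4 = 3, hence disc K = 4·(-285) = -1140 and O_K = ℤ[√-285].
Since gcd(367, -1140) = 1 the prime 367 does not ramify.
(-285/367) = 82^183 mod 367 = 1, giving Legendre symbol 1.
d is a quadratic residue mod p, hence 367 splits in O_K.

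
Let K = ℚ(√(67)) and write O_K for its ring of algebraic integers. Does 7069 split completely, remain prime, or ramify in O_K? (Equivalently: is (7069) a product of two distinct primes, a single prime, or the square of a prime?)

Since 67 ≢ 1 mod 4, the ring of integers is ℤ[√67] with discriminant 4·67 = 268.
Since gcd(7069, 268) = 1 the prime 7069 does not ramify.
(67/7069) = 67^3534 mod 7069 = 7068, giving Legendre symbol -1.
d is a non-residue mod p, hence 7069 remains inert in O_K.

inert — (7069) stays prime in O_K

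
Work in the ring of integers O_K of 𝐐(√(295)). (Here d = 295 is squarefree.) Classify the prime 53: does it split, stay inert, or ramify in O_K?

Since 295 ≢ 1 mod 4, the ring of integers is ℤ[√295] with discriminant 4·295 = 1180.
Since gcd(53, 1180) = 1 the prime 53 does not ramify.
Legendre symbol by Euler's criterion: (295/53) ≡ 295^26 ≡ 52 (mod 53), i.e. (295/53) = -1.
d is a non-residue mod p, hence 53 remains inert in O_K.

p is inert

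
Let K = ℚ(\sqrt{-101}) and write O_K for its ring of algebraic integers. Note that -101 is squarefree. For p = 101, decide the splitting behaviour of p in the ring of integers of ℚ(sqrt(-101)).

ramified — (101) = 𝔭²

-101 mod 4 = 3, hence disc K = 4·(-101) = -404 and O_K = ℤ[√-101].
101 divides disc(K) = -404, so 101 ramifies.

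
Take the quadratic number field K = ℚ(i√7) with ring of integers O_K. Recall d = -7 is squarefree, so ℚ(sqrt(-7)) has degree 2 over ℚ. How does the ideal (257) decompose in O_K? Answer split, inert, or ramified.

inert — (257) stays prime in O_K

-7 mod 4 = 1, hence disc K = -7 and O_K = ℤ[(1+√-7)/2].
disc(K) = -7 is not divisible by 257; 257 is unramified.
Legendre symbol by Euler's criterion: (-7/257) ≡ (-7)^128 ≡ 256 (mod 257), i.e. (-7/257) = -1.
Legendre symbol -1 ⇒ 257 is inert.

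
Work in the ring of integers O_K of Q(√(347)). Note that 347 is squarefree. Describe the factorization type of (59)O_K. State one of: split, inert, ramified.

remains prime (inert)

Since 347 ≢ 1 mod 4, the ring of integers is ℤ[√347] with discriminant 4·347 = 1388.
disc(K) = 1388 is not divisible by 59; 59 is unramified.
(347/59) = 52^29 mod 59 = 58, giving Legendre symbol -1.
(347/59) = -1, so 59 is inert.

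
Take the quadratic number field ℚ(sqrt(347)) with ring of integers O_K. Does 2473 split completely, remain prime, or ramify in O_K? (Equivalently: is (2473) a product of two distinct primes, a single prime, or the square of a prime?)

Since 347 ≢ 1 mod 4, the ring of integers is ℤ[√347] with discriminant 4·347 = 1388.
disc(K) = 1388 is not divisible by 2473; 2473 is unramified.
Compute (347/2473) via Euler: 347^((2473-1)/2) mod 2473 = 1, so (347/2473) = 1.
Legendre symbol 1 ⇒ 2473 is split.

split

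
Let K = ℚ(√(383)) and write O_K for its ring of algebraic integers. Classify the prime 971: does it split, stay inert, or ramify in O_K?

d = 383 ≡ 3 (mod 4), so O_K = ℤ[√383] and disc(K) = 4d = 1532.
disc(K) = 1532 is not divisible by 971; 971 is unramified.
Compute (383/971) via Euler: 383^((971-1)/2) mod 971 = 970, so (383/971) = -1.
d is a non-residue mod p, hence 971 remains inert in O_K.

p is inert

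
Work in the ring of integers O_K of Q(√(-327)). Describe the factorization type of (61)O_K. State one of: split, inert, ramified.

split

Since -327 ≡ 1 mod 4, the ring of integers is ℤ[(1+√-327)/2] with discriminant -327.
disc(K) = -327 is not divisible by 61; 61 is unramified.
(-327/61) = 39^30 mod 61 = 1, giving Legendre symbol 1.
Legendre symbol 1 ⇒ 61 is split.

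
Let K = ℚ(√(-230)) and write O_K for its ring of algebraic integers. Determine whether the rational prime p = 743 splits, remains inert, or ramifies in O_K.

p splits

d = -230 ≡ 2 (mod 4), so O_K = ℤ[√-230] and disc(K) = 4d = -920.
disc(K) = -920 is not divisible by 743; 743 is unramified.
(-230/743) = 513^371 mod 743 = 1, giving Legendre symbol 1.
Legendre symbol 1 ⇒ 743 is split.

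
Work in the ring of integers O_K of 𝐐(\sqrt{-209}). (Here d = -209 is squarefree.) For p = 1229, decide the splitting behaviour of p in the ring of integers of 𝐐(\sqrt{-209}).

d = -209 ≡ 3 (mod 4), so O_K = ℤ[√-209] and disc(K) = 4d = -836.
disc(K) = -836 is not divisible by 1229; 1229 is unramified.
Euler's criterion: (-209)^614 mod 1229 = 1. Thus (-209|1229) = 1.
d is a quadratic residue mod p, hence 1229 splits in O_K.

1229 splits in O_K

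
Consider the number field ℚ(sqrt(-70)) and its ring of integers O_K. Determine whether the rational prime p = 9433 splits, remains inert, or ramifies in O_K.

Since -70 ≢ 1 mod 4, the ring of integers is ℤ[√-70] with discriminant 4·(-70) = -280.
9433 ∤ -280, so 9433 is unramified.
Legendre symbol by Euler's criterion: (-70/9433) ≡ (-70)^4716 ≡ 9432 (mod 9433), i.e. (-70/9433) = -1.
(-70/9433) = -1, so 9433 is inert.

inert — (9433) stays prime in O_K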